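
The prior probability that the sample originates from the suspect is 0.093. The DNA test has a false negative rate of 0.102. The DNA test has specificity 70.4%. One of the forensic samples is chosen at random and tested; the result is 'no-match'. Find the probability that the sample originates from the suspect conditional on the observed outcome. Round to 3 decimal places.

P(H | E) ≈ 0.015

Write H for 'the sample originates from the suspect'. Prior odds H:¬H = 0.093/0.907 = 0.10254. For the 'no-match' outcome, the likelihood ratio is 0.102/0.704 = 0.14489.
Posterior odds = 0.10254 × 0.14489 = 0.014856, so P(H|E) = 0.014856/(1+0.014856) = 0.015.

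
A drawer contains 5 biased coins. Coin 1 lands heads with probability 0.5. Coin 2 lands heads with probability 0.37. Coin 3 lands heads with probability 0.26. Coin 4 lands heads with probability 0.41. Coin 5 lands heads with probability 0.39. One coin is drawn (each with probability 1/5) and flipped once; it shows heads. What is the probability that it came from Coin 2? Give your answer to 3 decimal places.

Posterior probability ≈ 0.192

P(heads|C1) = 0.5; P(heads|C2) = 0.37; P(heads|C3) = 0.26; P(heads|C4) = 0.41; P(heads|C5) = 0.39.
Prior × likelihood for each source: 0.2·0.5=0.1000, 0.2·0.37=0.07400, 0.2·0.26=0.05200, 0.2·0.41=0.08200, 0.2·0.39=0.07800. Summing gives P(heads) = 0.38600.
P(Coin 2 | heads) = 0.07400 / 0.38600 = 0.192.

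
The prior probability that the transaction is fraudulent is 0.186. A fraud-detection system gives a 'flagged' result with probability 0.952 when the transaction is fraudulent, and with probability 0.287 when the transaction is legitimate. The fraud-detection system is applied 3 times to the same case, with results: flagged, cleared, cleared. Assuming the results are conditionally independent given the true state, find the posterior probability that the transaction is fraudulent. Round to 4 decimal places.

Posterior P(H) ≈ 0.0034

Let H be the event that the transaction is fraudulent; start with P(H) = 0.186. P('flagged'|H) = 0.952, P('flagged'|¬H) = 0.287.
Update on result 1 ('flagged'): P(H) ← 0.952·0.1860 / (0.952·0.1860 + 0.287·0.8140) = 0.17707/0.41069 = 0.4312.
Update on result 2 ('cleared'): P(H) ← 0.048·0.4312 / (0.048·0.4312 + 0.713·0.5688) = 0.020696/0.42628 = 0.0485.
Update on result 3 ('cleared'): P(H) ← 0.048·0.0485 / (0.048·0.0485 + 0.713·0.9515) = 0.0023304/0.68071 = 0.0034.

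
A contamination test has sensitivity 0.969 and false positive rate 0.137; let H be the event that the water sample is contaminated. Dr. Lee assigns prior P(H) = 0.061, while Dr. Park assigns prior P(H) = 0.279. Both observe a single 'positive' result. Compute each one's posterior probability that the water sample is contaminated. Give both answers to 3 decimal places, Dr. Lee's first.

P('+'|H) = 0.969, P('+'|¬H) = 0.137.
Dr. Lee: numerator 0.969·0.061 = 0.059109; evidence = 0.059109+0.137·0.939 = 0.18775; posterior = 0.315.
Dr. Park: numerator 0.969·0.279 = 0.27035; evidence = 0.27035+0.137·0.721 = 0.36913; posterior = 0.732.

Dr. Lee: 0.315; Dr. Park: 0.732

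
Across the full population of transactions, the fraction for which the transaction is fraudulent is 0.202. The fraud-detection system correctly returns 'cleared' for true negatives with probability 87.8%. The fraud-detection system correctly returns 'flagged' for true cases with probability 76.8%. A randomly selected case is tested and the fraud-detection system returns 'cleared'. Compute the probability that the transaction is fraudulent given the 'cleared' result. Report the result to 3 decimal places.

P(H | E) ≈ 0.063

Let H be the event that the transaction is fraudulent. P(H) = 0.202, so P(¬H) = 0.798. With E the 'cleared' result, P(E|H) = 0.232 and P(E|¬H) = 0.878.
P(E) = 0.232·0.202 + 0.878·0.798 = 0.046864 + 0.70064 = 0.74751.
By Bayes' theorem, P(H|E) = 0.046864 / 0.74751 = 0.063.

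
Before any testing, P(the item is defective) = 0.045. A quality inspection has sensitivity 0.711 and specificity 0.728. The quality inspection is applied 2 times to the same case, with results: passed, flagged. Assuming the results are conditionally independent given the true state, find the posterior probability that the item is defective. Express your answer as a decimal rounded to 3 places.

With H the event that the item is defective, the joint likelihood of the observed sequence is P(data|H) = 0.289·0.711 = 0.20548 and P(data|¬H) = 0.728·0.272 = 0.19802.
Bayes: P(H|data) = 0.045·0.20548 / (0.045·0.20548 + 0.955·0.19802) = 0.0092466/0.19835 = 0.0466.

Posterior P(H) ≈ 0.047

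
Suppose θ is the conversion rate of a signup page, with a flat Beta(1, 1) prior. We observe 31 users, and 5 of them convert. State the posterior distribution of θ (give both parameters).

Observing 5 successes and 26 failures updates Beta(1, 1) by adding the success and failure counts to the two shape parameters: α = 1+5 = 6, β = 1+26 = 27.

Posterior: Beta(6, 27)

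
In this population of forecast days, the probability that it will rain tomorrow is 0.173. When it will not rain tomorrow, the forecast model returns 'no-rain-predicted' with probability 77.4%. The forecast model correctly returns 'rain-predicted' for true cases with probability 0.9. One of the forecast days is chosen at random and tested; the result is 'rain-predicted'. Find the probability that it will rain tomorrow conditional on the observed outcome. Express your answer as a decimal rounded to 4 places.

Write H for 'it will rain tomorrow'. Prior odds H:¬H = 0.173/0.827 = 0.20919. For the 'rain-predicted' outcome, the likelihood ratio is 0.9/0.226 = 3.9823.
Posterior odds = 0.20919 × 3.9823 = 0.83306, so P(H|E) = 0.83306/(1+0.83306) = 0.4545.

P(H | E) ≈ 0.4545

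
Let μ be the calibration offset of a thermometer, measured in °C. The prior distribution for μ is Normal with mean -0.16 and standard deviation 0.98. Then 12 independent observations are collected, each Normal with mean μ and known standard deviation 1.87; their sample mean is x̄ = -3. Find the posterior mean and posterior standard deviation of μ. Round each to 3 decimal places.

Prior precision 1/τ₀² = 1/0.98² = 1.04123; data precision n/σ² = 12/1.87² = 3.43161.
Posterior precision = 1.04123 + 3.43161 = 4.47284, giving posterior SD = 1/√4.47284 = 0.473.
Posterior mean = (1.04123·-0.16 + 3.43161·-3) / 4.47284 = -2.339.

Posterior mean ≈ -2.339; posterior SD ≈ 0.473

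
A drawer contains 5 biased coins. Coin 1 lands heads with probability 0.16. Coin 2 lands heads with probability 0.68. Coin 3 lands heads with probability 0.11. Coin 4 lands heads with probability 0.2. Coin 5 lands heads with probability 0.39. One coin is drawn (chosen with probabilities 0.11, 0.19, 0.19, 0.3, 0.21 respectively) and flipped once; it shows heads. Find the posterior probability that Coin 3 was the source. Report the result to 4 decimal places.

Posterior probability ≈ 0.0675

Tabulate prior·likelihood by source: [1] prior 0.11, lik 0.16, product 0.01760; [2] prior 0.19, lik 0.68, product 0.1292; [3] prior 0.19, lik 0.11, product 0.02090; [4] prior 0.3, lik 0.2, product 0.06000; [5] prior 0.21, lik 0.39, product 0.08190.
Normalizing constant = 0.30960; the posterior for Coin 3 is its product over the sum, 0.02090/0.30960 = 0.0675.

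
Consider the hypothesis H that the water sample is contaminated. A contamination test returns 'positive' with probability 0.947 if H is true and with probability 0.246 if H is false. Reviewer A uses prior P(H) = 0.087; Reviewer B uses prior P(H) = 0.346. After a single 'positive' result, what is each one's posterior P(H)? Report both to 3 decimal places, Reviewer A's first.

Reviewer A: 0.268; Reviewer B: 0.671

The likelihood ratio for a 'positive' result is 0.947/0.246 = 3.8496.
Reviewer A: prior odds 0.087/0.913 = 0.095290; posterior odds 0.36683; posterior probability 0.268.
Reviewer B: prior odds 0.346/0.654 = 0.52905; posterior odds 2.0366; posterior probability 0.671.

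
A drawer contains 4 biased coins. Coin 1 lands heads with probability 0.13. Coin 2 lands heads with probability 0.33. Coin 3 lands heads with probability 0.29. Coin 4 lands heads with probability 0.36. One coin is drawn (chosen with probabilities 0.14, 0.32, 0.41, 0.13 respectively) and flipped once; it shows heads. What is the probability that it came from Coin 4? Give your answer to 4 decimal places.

P(heads|C1) = 0.13; P(heads|C2) = 0.33; P(heads|C3) = 0.29; P(heads|C4) = 0.36.
Prior × likelihood for each source: 0.14·0.13=0.01820, 0.32·0.33=0.1056, 0.41·0.29=0.1189, 0.13·0.36=0.04680. Summing gives P(heads) = 0.28950.
P(Coin 4 | heads) = 0.04680 / 0.28950 = 0.1617.

Posterior probability ≈ 0.1617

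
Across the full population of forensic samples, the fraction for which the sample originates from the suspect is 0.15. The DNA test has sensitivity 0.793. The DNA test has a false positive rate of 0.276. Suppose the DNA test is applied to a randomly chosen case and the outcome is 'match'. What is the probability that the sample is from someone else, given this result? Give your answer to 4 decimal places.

Let H be the event that the sample originates from the suspect. P(H) = 0.15, so P(¬H) = 0.85. With E the 'match' result, P(E|H) = 0.793 and P(E|¬H) = 0.276.
P(E) = 0.793·0.15 + 0.276·0.85 = 0.11895 + 0.23460 = 0.35355.
By Bayes' theorem, P(H|E) = 0.11895 / 0.35355 = 0.3364. Hence P(¬H|E) = 1 − 0.3364 = 0.6636.

P(¬H | E) ≈ 0.6636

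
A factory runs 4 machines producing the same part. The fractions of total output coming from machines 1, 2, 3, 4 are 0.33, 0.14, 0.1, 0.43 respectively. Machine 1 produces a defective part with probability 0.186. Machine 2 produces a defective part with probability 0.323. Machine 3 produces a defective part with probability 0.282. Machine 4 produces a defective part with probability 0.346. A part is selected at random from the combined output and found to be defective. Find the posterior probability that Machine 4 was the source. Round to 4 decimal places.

P(defective|M1) = 0.186; P(defective|M2) = 0.323; P(defective|M3) = 0.282; P(defective|M4) = 0.346.
Prior × likelihood for each source: 0.33·0.186=0.06138, 0.14·0.323=0.04522, 0.1·0.282=0.02820, 0.43·0.346=0.1488. Summing gives P(defective) = 0.28358.
P(Machine 4 | defective) = 0.1488 / 0.28358 = 0.5246.

Posterior probability ≈ 0.5246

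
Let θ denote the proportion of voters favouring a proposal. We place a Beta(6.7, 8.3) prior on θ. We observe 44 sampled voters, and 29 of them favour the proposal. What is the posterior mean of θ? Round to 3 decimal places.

Posterior mean ≈ 0.605

Observing 29 successes and 15 failures updates Beta(6.7, 8.3) by adding the success and failure counts to the two shape parameters: α = 6.7+29 = 35.7, β = 8.3+15 = 23.3.
Posterior mean = α/(α+β) = 35.7/59 = 0.605.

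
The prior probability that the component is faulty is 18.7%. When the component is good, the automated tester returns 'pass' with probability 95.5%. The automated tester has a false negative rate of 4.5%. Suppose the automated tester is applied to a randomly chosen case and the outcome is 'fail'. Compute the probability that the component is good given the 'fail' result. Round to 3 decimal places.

Write H for 'the component is faulty'. Prior odds H:¬H = 0.187/0.813 = 0.23001. For the 'fail' outcome, the likelihood ratio is 0.955/0.045 = 21.222.
Posterior odds = 0.23001 × 21.222 = 4.8814, so P(H|E) = 4.8814/(1+4.8814) = 0.830. Then P(¬H|E) = 1 − 0.830 = 0.170.

P(¬H | E) ≈ 0.170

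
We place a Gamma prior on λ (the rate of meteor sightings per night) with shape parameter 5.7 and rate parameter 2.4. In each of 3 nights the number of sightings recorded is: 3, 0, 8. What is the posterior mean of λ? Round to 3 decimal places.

Posterior mean ≈ 3.093

The Poisson likelihood adds the total count to the shape and the number of exposure periods to the rate. Here ∑xᵢ = 11 and n = 3, so shape 5.7→16.7 and rate 2.4→5.4.
Posterior mean = shape/rate = 16.7/5.4 = 3.093.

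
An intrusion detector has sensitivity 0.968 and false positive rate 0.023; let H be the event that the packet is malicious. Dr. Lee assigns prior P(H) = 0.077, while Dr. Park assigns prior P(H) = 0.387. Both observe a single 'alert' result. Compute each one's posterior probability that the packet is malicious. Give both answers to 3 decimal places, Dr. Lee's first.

P('+'|H) = 0.968, P('+'|¬H) = 0.023.
Dr. Lee: numerator 0.968·0.077 = 0.074536; evidence = 0.074536+0.023·0.923 = 0.095765; posterior = 0.778.
Dr. Park: numerator 0.968·0.387 = 0.37462; evidence = 0.37462+0.023·0.613 = 0.38871; posterior = 0.964.

Dr. Lee: 0.778; Dr. Park: 0.964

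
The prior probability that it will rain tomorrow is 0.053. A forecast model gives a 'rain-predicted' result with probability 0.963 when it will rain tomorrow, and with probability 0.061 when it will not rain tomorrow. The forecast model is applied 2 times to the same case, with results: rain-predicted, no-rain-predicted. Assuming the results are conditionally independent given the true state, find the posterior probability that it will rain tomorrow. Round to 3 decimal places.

Let H be the event that it will rain tomorrow; start with P(H) = 0.053. P('rain-predicted'|H) = 0.963, P('rain-predicted'|¬H) = 0.061.
Update on result 1 ('rain-predicted'): P(H) ← 0.963·0.0530 / (0.963·0.0530 + 0.061·0.9470) = 0.051039/0.10881 = 0.4691.
Update on result 2 ('no-rain-predicted'): P(H) ← 0.037·0.4691 / (0.037·0.4691 + 0.939·0.5309) = 0.017356/0.51589 = 0.0336.

Posterior P(H) ≈ 0.034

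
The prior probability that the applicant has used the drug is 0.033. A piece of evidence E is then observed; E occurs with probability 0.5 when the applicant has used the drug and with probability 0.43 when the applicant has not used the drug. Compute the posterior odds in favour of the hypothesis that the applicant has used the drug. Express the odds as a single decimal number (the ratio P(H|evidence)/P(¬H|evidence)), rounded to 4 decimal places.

Posterior odds ≈ 0.0397

Prior odds = 0.033/(1−0.033) = 0.034126.
Likelihood ratio for E = 0.5/0.43 = 1.1628.
Posterior odds = prior odds × LR = 0.039682.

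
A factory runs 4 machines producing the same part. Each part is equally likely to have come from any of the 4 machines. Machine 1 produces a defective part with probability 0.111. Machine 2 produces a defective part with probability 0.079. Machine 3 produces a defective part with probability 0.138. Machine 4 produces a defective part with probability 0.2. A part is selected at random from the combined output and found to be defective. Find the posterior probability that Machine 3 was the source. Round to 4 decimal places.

Posterior probability ≈ 0.2614

P(defective|M1) = 0.111; P(defective|M2) = 0.079; P(defective|M3) = 0.138; P(defective|M4) = 0.2.
Prior × likelihood for each source: 0.25·0.111=0.02775, 0.25·0.079=0.01975, 0.25·0.138=0.03450, 0.25·0.2=0.05000. Summing gives P(defective) = 0.13200.
P(Machine 3 | defective) = 0.03450 / 0.13200 = 0.2614.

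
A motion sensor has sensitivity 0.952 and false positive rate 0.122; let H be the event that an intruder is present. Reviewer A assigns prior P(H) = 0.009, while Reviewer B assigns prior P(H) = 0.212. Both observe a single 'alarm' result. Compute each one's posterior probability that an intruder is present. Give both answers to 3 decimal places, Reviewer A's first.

Reviewer A: 0.066; Reviewer B: 0.677

The likelihood ratio for an 'alarm' result is 0.952/0.122 = 7.8033.
Reviewer A: prior odds 0.009/0.991 = 0.0090817; posterior odds 0.070867; posterior probability 0.066.
Reviewer B: prior odds 0.212/0.788 = 0.26904; posterior odds 2.0994; posterior probability 0.677.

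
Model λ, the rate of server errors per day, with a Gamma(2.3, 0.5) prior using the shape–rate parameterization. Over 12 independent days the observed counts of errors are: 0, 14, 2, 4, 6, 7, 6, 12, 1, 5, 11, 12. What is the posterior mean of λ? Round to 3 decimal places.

The Poisson likelihood adds the total count to the shape and the number of exposure periods to the rate. Here ∑xᵢ = 80 and n = 12, so shape 2.3→82.3 and rate 0.5→12.5.
Posterior mean = shape/rate = 82.3/12.5 = 6.584.

Posterior mean ≈ 6.584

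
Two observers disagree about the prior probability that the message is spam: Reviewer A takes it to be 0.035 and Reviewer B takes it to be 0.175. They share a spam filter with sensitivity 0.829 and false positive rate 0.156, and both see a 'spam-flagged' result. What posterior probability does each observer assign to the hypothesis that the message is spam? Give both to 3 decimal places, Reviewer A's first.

P('+'|H) = 0.829, P('+'|¬H) = 0.156.
Reviewer A: numerator 0.829·0.035 = 0.029015; evidence = 0.029015+0.156·0.965 = 0.17956; posterior = 0.162.
Reviewer B: numerator 0.829·0.175 = 0.14507; evidence = 0.14507+0.156·0.825 = 0.27377; posterior = 0.530.

Reviewer A: 0.162; Reviewer B: 0.530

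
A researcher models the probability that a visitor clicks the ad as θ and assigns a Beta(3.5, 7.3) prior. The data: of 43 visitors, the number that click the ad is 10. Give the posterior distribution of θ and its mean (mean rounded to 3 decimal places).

Posterior: Beta(13.5, 40.3); mean ≈ 0.251

Observing 10 successes and 33 failures updates Beta(3.5, 7.3) by adding the success and failure counts to the two shape parameters: α = 3.5+10 = 13.5, β = 7.3+33 = 40.3.
Posterior mean = α/(α+β) = 13.5/53.8 = 0.251.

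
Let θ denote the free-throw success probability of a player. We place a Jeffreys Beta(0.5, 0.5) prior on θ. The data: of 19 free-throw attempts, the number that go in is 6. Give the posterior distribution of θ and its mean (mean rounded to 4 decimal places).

Posterior: Beta(6.5, 13.5); mean ≈ 0.3250

Observing 6 successes and 13 failures updates Beta(0.5, 0.5) by adding the success and failure counts to the two shape parameters: α = 0.5+6 = 6.5, β = 0.5+13 = 13.5.
E[θ | data] = 6.5/(6.5+13.5) = 0.3250.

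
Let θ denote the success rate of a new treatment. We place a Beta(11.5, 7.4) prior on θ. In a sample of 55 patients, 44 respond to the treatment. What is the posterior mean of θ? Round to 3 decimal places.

Posterior mean ≈ 0.751

The binomial likelihood is conjugate to the Beta prior: with 44 successes and 11 failures, the posterior is Beta(11.5+44, 7.4+11) = Beta(55.5, 18.4).
Posterior mean = α/(α+β) = 55.5/73.9 = 0.751.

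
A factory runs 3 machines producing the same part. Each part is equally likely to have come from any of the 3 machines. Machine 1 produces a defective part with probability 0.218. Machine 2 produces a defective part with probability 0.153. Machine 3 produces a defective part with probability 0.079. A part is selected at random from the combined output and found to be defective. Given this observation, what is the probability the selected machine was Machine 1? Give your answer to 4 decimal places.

Posterior probability ≈ 0.4844

P(defective|M1) = 0.218; P(defective|M2) = 0.153; P(defective|M3) = 0.079.
Prior × likelihood for each source: 0.333333·0.218=0.07267, 0.333333·0.153=0.05100, 0.333333·0.079=0.02633. Summing gives P(defective) = 0.15000.
P(Machine 1 | defective) = 0.07267 / 0.15000 = 0.4844.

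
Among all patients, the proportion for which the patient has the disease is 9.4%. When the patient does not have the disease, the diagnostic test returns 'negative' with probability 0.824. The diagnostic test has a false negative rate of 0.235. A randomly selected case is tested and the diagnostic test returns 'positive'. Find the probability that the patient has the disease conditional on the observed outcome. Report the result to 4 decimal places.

P(H | E) ≈ 0.3108

Let H be the event that the patient has the disease. P(H) = 0.094, so P(¬H) = 0.906. With E the 'positive' result, P(E|H) = 0.765 and P(E|¬H) = 0.176.
P(E) = 0.765·0.094 + 0.176·0.906 = 0.071910 + 0.15946 = 0.23137.
By Bayes' theorem, P(H|E) = 0.071910 / 0.23137 = 0.3108.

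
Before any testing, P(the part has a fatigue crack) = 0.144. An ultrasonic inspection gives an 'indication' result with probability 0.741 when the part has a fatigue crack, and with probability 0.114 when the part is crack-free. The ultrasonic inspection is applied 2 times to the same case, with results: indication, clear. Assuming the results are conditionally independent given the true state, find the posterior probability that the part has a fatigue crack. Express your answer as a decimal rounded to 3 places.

Posterior P(H) ≈ 0.242

With H the event that the part has a fatigue crack, the joint likelihood of the observed sequence is P(data|H) = 0.741·0.259 = 0.19192 and P(data|¬H) = 0.114·0.886 = 0.10100.
Bayes: P(H|data) = 0.144·0.19192 / (0.144·0.19192 + 0.856·0.10100) = 0.027636/0.11410 = 0.2422.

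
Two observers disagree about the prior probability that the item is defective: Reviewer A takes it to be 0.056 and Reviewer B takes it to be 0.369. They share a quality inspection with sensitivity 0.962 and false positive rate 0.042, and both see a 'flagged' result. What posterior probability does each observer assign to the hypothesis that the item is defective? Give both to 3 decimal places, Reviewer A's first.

P('+'|H) = 0.962, P('+'|¬H) = 0.042.
Reviewer A: numerator 0.962·0.056 = 0.053872; evidence = 0.053872+0.042·0.944 = 0.093520; posterior = 0.576.
Reviewer B: numerator 0.962·0.369 = 0.35498; evidence = 0.35498+0.042·0.631 = 0.38148; posterior = 0.931.

Reviewer A: 0.576; Reviewer B: 0.931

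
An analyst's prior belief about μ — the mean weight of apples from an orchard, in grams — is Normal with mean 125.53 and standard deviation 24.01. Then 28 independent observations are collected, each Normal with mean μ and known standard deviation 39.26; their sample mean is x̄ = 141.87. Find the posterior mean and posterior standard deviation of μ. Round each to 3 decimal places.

Posterior mean ≈ 140.446; posterior SD ≈ 7.089

With known σ, the Normal prior is conjugate. Weight on the data is w = (n/σ²)/(n/σ² + 1/τ₀²) = 0.0181659/(0.0181659+0.00173467) = 0.91283.
Posterior mean = w·x̄ + (1−w)·μ₀ = 0.91283·141.87 + 0.087167·125.53 = 140.446. Posterior variance = 1/(0.0181659+0.00173467) = 50.2498, so SD = 7.089.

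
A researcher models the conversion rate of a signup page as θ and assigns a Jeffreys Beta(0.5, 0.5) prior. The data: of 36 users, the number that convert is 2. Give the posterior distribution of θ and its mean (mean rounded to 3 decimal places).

Posterior: Beta(2.5, 34.5); mean ≈ 0.068

The binomial likelihood is conjugate to the Beta prior: with 2 successes and 34 failures, the posterior is Beta(0.5+2, 0.5+34) = Beta(2.5, 34.5).
Posterior mean = α/(α+β) = 2.5/37 = 0.068.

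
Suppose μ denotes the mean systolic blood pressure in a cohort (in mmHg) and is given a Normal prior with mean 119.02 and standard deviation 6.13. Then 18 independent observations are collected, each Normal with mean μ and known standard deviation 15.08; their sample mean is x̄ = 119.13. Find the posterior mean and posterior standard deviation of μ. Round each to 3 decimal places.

Prior precision 1/τ₀² = 1/6.13² = 0.0266121; data precision n/σ² = 18/15.08² = 0.0791534.
Posterior precision = 0.0266121 + 0.0791534 = 0.105766, giving posterior SD = 1/√0.105766 = 3.075.
Posterior mean = (0.0266121·119.02 + 0.0791534·119.13) / 0.105766 = 119.102.

Posterior mean ≈ 119.102; posterior SD ≈ 3.075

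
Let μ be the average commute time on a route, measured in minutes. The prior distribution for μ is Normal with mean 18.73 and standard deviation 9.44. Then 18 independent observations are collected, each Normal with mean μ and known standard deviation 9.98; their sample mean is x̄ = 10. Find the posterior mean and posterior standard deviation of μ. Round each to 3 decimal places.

With known σ, the Normal prior is conjugate. Weight on the data is w = (n/σ²)/(n/σ² + 1/τ₀²) = 0.180722/(0.180722+0.0112216) = 0.94154.
Posterior mean = w·x̄ + (1−w)·μ₀ = 0.94154·10 + 0.058463·18.73 = 10.510. Posterior variance = 1/(0.180722+0.0112216) = 5.20986, so SD = 2.283.

Posterior mean ≈ 10.510; posterior SD ≈ 2.283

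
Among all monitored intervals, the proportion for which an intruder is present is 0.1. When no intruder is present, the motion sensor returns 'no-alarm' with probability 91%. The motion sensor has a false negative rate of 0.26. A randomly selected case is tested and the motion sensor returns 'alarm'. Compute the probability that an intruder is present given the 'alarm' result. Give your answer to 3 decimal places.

P(H | E) ≈ 0.477

Write H for 'an intruder is present'. Prior odds H:¬H = 0.1/0.9 = 0.11111. For the 'alarm' outcome, the likelihood ratio is 0.74/0.09 = 8.2222.
Posterior odds = 0.11111 × 8.2222 = 0.91358, so P(H|E) = 0.91358/(1+0.91358) = 0.477.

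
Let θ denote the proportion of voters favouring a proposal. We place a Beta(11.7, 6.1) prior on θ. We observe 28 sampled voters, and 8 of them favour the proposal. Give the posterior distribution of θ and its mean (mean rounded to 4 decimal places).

Observing 8 successes and 20 failures updates Beta(11.7, 6.1) by adding the success and failure counts to the two shape parameters: α = 11.7+8 = 19.7, β = 6.1+20 = 26.1.
Posterior mean = α/(α+β) = 19.7/45.8 = 0.4301.

Posterior: Beta(19.7, 26.1); mean ≈ 0.4301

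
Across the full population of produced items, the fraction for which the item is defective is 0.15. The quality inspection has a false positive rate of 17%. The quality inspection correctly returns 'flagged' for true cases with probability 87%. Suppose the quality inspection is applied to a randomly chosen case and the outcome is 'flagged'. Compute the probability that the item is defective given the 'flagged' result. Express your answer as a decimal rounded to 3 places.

P(H | E) ≈ 0.475

Let H be the event that the item is defective. P(H) = 0.15, so P(¬H) = 0.85. With E the 'flagged' result, P(E|H) = 0.87 and P(E|¬H) = 0.17.
P(E) = 0.87·0.15 + 0.17·0.85 = 0.13050 + 0.14450 = 0.27500.
By Bayes' theorem, P(H|E) = 0.13050 / 0.27500 = 0.475.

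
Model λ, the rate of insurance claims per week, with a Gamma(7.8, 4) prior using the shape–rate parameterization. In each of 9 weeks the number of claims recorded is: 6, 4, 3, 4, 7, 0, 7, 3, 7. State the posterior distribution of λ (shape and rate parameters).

Posterior: Gamma(shape=48.8, rate=13)

Total count ∑xᵢ = 41 over n = 9 weeks.
Gamma is conjugate to the Poisson likelihood: posterior is Gamma(shape = 7.8+41 = 48.8, rate = 4+9 = 13).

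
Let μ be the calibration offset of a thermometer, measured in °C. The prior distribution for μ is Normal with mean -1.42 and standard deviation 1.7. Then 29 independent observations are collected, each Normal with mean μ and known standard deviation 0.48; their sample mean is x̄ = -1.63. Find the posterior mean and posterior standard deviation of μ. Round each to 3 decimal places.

With known σ, the Normal prior is conjugate. Weight on the data is w = (n/σ²)/(n/σ² + 1/τ₀²) = 125.868/(125.868+0.346021) = 0.99726.
Posterior mean = w·x̄ + (1−w)·μ₀ = 0.99726·-1.63 + 0.0027415·-1.42 = -1.629. Posterior variance = 1/(125.868+0.346021) = 0.00792305, so SD = 0.089.

Posterior mean ≈ -1.629; posterior SD ≈ 0.089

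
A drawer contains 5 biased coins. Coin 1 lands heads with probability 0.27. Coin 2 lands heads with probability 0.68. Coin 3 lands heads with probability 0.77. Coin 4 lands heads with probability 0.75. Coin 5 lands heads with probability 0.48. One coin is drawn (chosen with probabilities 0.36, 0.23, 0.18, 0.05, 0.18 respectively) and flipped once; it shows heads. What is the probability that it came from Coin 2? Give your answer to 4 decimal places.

Tabulate prior·likelihood by source: [1] prior 0.36, lik 0.27, product 0.09720; [2] prior 0.23, lik 0.68, product 0.1564; [3] prior 0.18, lik 0.77, product 0.1386; [4] prior 0.05, lik 0.75, product 0.03750; [5] prior 0.18, lik 0.48, product 0.08640.
Normalizing constant = 0.51610; the posterior for Coin 2 is its product over the sum, 0.1564/0.51610 = 0.3030.

Posterior probability ≈ 0.3030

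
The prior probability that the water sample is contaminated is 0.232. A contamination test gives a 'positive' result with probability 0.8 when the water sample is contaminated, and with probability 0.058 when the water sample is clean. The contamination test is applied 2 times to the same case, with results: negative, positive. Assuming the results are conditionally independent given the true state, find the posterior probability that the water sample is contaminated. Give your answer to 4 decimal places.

Posterior P(H) ≈ 0.4694

Let H be the event that the water sample is contaminated; start with P(H) = 0.232. P('positive'|H) = 0.8, P('positive'|¬H) = 0.058.
Update on result 1 ('negative'): P(H) ← 0.2·0.2320 / (0.2·0.2320 + 0.942·0.7680) = 0.046400/0.76986 = 0.0603.
Update on result 2 ('positive'): P(H) ← 0.8·0.0603 / (0.8·0.0603 + 0.058·0.9397) = 0.048217/0.10272 = 0.4694.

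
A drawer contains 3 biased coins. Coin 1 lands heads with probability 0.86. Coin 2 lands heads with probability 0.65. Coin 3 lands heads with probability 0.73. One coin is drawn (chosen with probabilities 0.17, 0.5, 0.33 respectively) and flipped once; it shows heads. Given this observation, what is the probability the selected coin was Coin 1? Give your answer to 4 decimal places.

Posterior probability ≈ 0.2053

Tabulate prior·likelihood by source: [1] prior 0.17, lik 0.86, product 0.1462; [2] prior 0.5, lik 0.65, product 0.3250; [3] prior 0.33, lik 0.73, product 0.2409.
Normalizing constant = 0.71210; the posterior for Coin 1 is its product over the sum, 0.1462/0.71210 = 0.2053.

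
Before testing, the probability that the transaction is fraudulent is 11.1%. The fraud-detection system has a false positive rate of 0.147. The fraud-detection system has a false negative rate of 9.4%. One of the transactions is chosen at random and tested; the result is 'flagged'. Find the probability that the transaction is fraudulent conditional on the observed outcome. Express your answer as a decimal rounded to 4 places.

Write H for 'the transaction is fraudulent'. Prior odds H:¬H = 0.111/0.889 = 0.12486. For the 'flagged' outcome, the likelihood ratio is 0.906/0.147 = 6.1633.
Posterior odds = 0.12486 × 6.1633 = 0.76954, so P(H|E) = 0.76954/(1+0.76954) = 0.4349.

P(H | E) ≈ 0.4349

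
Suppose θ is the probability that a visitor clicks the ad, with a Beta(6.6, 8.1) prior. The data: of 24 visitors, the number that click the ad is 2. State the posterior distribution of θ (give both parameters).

Posterior: Beta(8.6, 30.1)

The binomial likelihood is conjugate to the Beta prior: with 2 successes and 22 failures, the posterior is Beta(6.6+2, 8.1+22) = Beta(8.6, 30.1).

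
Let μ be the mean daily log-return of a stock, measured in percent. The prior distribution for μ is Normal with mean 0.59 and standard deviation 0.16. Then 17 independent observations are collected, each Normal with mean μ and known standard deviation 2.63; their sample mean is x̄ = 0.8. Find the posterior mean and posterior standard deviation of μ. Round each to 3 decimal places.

Posterior mean ≈ 0.602; posterior SD ≈ 0.155

With known σ, the Normal prior is conjugate. Weight on the data is w = (n/σ²)/(n/σ² + 1/τ₀²) = 2.45775/(2.45775+39.0625) = 0.059194.
Posterior mean = w·x̄ + (1−w)·μ₀ = 0.059194·0.8 + 0.94081·0.59 = 0.602. Posterior variance = 1/(2.45775+39.0625) = 0.0240846, so SD = 0.155.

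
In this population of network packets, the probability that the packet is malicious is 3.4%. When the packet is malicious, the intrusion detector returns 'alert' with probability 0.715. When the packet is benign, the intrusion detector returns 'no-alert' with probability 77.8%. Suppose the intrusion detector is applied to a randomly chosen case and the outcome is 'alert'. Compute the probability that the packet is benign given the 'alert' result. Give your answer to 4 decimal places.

Let H be the event that the packet is malicious. P(H) = 0.034, so P(¬H) = 0.966. With E the 'alert' result, P(E|H) = 0.715 and P(E|¬H) = 0.222.
P(E) = 0.715·0.034 + 0.222·0.966 = 0.024310 + 0.21445 = 0.23876.
By Bayes' theorem, P(H|E) = 0.024310 / 0.23876 = 0.1018. Hence P(¬H|E) = 1 − 0.1018 = 0.8982.

P(¬H | E) ≈ 0.8982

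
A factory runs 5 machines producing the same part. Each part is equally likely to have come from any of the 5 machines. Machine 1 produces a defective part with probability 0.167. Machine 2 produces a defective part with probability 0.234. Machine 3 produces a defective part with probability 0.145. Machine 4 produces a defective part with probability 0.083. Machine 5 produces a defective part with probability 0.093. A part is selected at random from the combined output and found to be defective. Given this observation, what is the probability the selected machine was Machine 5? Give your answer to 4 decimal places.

Tabulate prior·likelihood by source: [1] prior 0.2, lik 0.167, product 0.03340; [2] prior 0.2, lik 0.234, product 0.04680; [3] prior 0.2, lik 0.145, product 0.02900; [4] prior 0.2, lik 0.083, product 0.01660; [5] prior 0.2, lik 0.093, product 0.01860.
Normalizing constant = 0.14440; the posterior for Machine 5 is its product over the sum, 0.01860/0.14440 = 0.1288.

Posterior probability ≈ 0.1288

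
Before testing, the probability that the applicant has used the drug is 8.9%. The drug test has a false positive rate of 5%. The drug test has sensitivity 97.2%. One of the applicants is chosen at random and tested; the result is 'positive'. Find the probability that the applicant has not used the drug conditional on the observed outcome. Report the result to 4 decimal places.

P(¬H | E) ≈ 0.3449

Let H be the event that the applicant has used the drug. P(H) = 0.089, so P(¬H) = 0.911. With E the 'positive' result, P(E|H) = 0.972 and P(E|¬H) = 0.05.
P(E) = 0.972·0.089 + 0.05·0.911 = 0.086508 + 0.045550 = 0.13206.
By Bayes' theorem, P(H|E) = 0.086508 / 0.13206 = 0.6551. Hence P(¬H|E) = 1 − 0.6551 = 0.3449.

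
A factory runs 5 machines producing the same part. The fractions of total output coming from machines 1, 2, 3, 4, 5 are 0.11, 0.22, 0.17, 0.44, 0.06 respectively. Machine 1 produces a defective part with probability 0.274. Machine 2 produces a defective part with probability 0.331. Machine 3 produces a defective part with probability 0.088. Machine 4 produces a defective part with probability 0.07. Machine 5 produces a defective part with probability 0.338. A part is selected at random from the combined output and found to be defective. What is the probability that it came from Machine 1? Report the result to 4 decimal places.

Tabulate prior·likelihood by source: [1] prior 0.11, lik 0.274, product 0.03014; [2] prior 0.22, lik 0.331, product 0.07282; [3] prior 0.17, lik 0.088, product 0.01496; [4] prior 0.44, lik 0.07, product 0.03080; [5] prior 0.06, lik 0.338, product 0.02028.
Normalizing constant = 0.16900; the posterior for Machine 1 is its product over the sum, 0.03014/0.16900 = 0.1783.

Posterior probability ≈ 0.1783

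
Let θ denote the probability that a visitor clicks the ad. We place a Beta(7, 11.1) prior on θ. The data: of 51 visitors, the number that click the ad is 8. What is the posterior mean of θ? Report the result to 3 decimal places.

Posterior mean ≈ 0.217

Observing 8 successes and 43 failures updates Beta(7, 11.1) by adding the success and failure counts to the two shape parameters: α = 7+8 = 15, β = 11.1+43 = 54.1.
Posterior mean = α/(α+β) = 15/69.1 = 0.217.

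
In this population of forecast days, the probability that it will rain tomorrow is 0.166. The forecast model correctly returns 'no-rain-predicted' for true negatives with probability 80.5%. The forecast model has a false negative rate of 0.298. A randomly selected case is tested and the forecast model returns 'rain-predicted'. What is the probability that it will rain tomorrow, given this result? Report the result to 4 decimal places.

Let H be the event that it will rain tomorrow. P(H) = 0.166, so P(¬H) = 0.834. With E the 'rain-predicted' result, P(E|H) = 0.702 and P(E|¬H) = 0.195.
P(E) = 0.702·0.166 + 0.195·0.834 = 0.11653 + 0.16263 = 0.27916.
By Bayes' theorem, P(H|E) = 0.11653 / 0.27916 = 0.4174.

P(H | E) ≈ 0.4174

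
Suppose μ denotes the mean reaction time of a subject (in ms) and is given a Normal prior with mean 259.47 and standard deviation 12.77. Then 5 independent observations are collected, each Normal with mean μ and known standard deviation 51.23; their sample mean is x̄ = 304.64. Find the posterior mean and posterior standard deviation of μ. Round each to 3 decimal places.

With known σ, the Normal prior is conjugate. Weight on the data is w = (n/σ²)/(n/σ² + 1/τ₀²) = 0.00190512/(0.00190512+0.00613223) = 0.23703.
Posterior mean = w·x̄ + (1−w)·μ₀ = 0.23703·304.64 + 0.76297·259.47 = 270.177. Posterior variance = 1/(0.00190512+0.00613223) = 124.419, so SD = 11.154.

Posterior mean ≈ 270.177; posterior SD ≈ 11.154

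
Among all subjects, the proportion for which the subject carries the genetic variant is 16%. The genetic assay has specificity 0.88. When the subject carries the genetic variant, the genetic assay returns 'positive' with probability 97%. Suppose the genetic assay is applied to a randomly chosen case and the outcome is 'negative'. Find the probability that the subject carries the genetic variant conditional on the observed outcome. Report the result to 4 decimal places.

P(H | E) ≈ 0.0065

Let H be the event that the subject carries the genetic variant. P(H) = 0.16, so P(¬H) = 0.84. With E the 'negative' result, P(E|H) = 0.03 and P(E|¬H) = 0.88.
P(E) = 0.03·0.16 + 0.88·0.84 = 0.0048000 + 0.73920 = 0.74400.
By Bayes' theorem, P(H|E) = 0.0048000 / 0.74400 = 0.0065.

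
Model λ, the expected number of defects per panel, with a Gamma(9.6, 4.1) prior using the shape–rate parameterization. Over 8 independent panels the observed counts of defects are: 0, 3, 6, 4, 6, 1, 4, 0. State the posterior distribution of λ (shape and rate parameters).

Posterior: Gamma(shape=33.6, rate=12.1)

Total count ∑xᵢ = 24 over n = 8 panels.
Gamma is conjugate to the Poisson likelihood: posterior is Gamma(shape = 9.6+24 = 33.6, rate = 4.1+8 = 12.1).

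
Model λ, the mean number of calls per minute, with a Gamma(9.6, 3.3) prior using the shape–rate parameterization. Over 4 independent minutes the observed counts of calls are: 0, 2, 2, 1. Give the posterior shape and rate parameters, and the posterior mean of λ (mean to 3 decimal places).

Posterior: Gamma(shape=14.6, rate=7.3); mean ≈ 2.000

The Poisson likelihood adds the total count to the shape and the number of exposure periods to the rate. Here ∑xᵢ = 5 and n = 4, so shape 9.6→14.6 and rate 3.3→7.3.
Posterior mean = shape/rate = 14.6/7.3 = 2.000.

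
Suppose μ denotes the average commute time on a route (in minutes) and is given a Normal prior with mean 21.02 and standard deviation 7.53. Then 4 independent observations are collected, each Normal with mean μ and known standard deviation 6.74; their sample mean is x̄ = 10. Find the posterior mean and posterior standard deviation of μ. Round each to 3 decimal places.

Posterior mean ≈ 11.839; posterior SD ≈ 3.076

Prior precision 1/τ₀² = 1/7.53² = 0.0176364; data precision n/σ² = 4/6.74² = 0.0880522.
Posterior precision = 0.0176364 + 0.0880522 = 0.105689, giving posterior SD = 1/√0.105689 = 3.076.
Posterior mean = (0.0176364·21.02 + 0.0880522·10) / 0.105689 = 11.839.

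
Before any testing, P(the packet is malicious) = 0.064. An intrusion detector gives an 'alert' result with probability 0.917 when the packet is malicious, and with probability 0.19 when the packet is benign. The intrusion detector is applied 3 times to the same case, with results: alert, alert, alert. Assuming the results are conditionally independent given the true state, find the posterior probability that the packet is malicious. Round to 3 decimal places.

Let H be the event that the packet is malicious; start with P(H) = 0.064. P('alert'|H) = 0.917, P('alert'|¬H) = 0.19.
Update on result 1 ('alert'): P(H) ← 0.917·0.0640 / (0.917·0.0640 + 0.19·0.9360) = 0.058688/0.23653 = 0.2481.
Update on result 2 ('alert'): P(H) ← 0.917·0.2481 / (0.917·0.2481 + 0.19·0.7519) = 0.22753/0.37039 = 0.6143.
Update on result 3 ('alert'): P(H) ← 0.917·0.6143 / (0.917·0.6143 + 0.19·0.3857) = 0.56332/0.63660 = 0.8849.

Posterior P(H) ≈ 0.885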